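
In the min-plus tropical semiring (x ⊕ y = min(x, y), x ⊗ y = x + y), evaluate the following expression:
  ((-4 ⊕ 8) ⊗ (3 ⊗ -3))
((-4 ⊕ 8) ⊗ (3 ⊗ -3)) = -4

Expand innermost to outermost. Recall ⊕ takes the minimum of its arguments and ⊗ takes their sum. Working out the expression ((-4 ⊕ 8) ⊗ (3 ⊗ -3)) gives -4.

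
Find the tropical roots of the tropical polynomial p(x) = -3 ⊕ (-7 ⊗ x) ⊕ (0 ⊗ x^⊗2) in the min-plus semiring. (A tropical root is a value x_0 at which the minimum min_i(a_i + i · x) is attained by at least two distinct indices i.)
Roots: {-7, 4}

Each tropical root is a break point of the lower envelope of the lines y = a_i + i · x (there are 3 lines, with slopes 0, 1, ..., 2). Only the lines that attain the minimum somewhere contribute to roots; other lines are dominated. Here the surviving (envelope) indices are i = 2, i = 1, i = 0.
Intersections between consecutive envelope lines give the roots: for adjacent envelope indices i < j the intersection is x = (a_i − a_j) / (j − i). Reading off the sorted break points: {-7, 4}.
Verification: at each break x_0, at least two indices attain the minimum of min_i(a_i + i · x_0).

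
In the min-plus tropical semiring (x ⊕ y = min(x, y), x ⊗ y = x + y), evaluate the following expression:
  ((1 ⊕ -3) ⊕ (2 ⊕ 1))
((1 ⊕ -3) ⊕ (2 ⊕ 1)) = -3

Expand innermost to outermost. Recall ⊕ takes the minimum of its arguments and ⊗ takes their sum. Working out the expression ((1 ⊕ -3) ⊕ (2 ⊕ 1)) gives -3.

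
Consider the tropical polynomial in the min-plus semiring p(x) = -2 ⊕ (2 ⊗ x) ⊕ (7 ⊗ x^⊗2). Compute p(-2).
p(-2) = -2

A tropical monomial a ⊗ x^⊗i evaluates to a + i · x. Evaluating each term at x = -2:
  Term 0 contributes -2 + 0 · -2 = -2
  Term 1 contributes 2 + 1 · -2 = 0
  Term 2 contributes 7 + 2 · -2 = 3
p(-2) = ⊕ of these = min[-2, 0, 3] = -2.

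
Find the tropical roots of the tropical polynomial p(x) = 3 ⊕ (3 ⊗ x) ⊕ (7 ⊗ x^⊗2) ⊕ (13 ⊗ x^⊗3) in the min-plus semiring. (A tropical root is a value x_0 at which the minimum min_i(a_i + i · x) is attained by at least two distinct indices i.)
Roots: {-6, -4, 0}

Each tropical root is a break point of the lower envelope of the lines y = a_i + i · x (there are 4 lines, with slopes 0, 1, ..., 3). Only the lines that attain the minimum somewhere contribute to roots; other lines are dominated. Here the surviving (envelope) indices are i = 3, i = 2, i = 1, i = 0.
Intersections between consecutive envelope lines give the roots: for adjacent envelope indices i < j the intersection is x = (a_i − a_j) / (j − i). Reading off the sorted break points: {-6, -4, 0}.
Verification: at each break x_0, at least two indices attain the minimum of min_i(a_i + i · x_0).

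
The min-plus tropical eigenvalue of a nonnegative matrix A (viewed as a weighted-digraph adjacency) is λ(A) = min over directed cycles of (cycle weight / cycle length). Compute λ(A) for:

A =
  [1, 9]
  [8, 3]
λ(A) = 1

Enumerate directed cycles and compute their means (weight / length). Sample:
  cycle 0 → 0: weight = 1, length = 1, mean = 1/1 ≈ 1.000
  cycle 1 → 1: weight = 3, length = 1, mean = 3/1 ≈ 3.000
  cycle 0 → 1 → 0: weight = 17, length = 2, mean = 17/2 ≈ 8.500
  cycle 1 → 0 → 1: weight = 17, length = 2, mean = 17/2 ≈ 8.500
Minimum mean = 1.000, attained e.g. along the cycle 0 → 0 with weight 1 and length 1. So λ(A) = 1/1 = 1.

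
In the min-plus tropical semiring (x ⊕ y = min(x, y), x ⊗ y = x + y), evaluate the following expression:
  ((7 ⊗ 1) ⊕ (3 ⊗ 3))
((7 ⊗ 1) ⊕ (3 ⊗ 3)) = 6

Expand innermost to outermost. Recall ⊕ takes the minimum of its arguments and ⊗ takes their sum. Working out the expression ((7 ⊗ 1) ⊕ (3 ⊗ 3)) gives 6.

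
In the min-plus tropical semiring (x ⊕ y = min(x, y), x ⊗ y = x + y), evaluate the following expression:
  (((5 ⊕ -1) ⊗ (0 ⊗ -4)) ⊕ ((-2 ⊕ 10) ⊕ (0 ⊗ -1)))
(((5 ⊕ -1) ⊗ (0 ⊗ -4)) ⊕ ((-2 ⊕ 10) ⊕ (0 ⊗ -1))) = -5

Expand innermost to outermost. Recall ⊕ takes the minimum of its arguments and ⊗ takes their sum. Working out the expression (((5 ⊕ -1) ⊗ (0 ⊗ -4)) ⊕ ((-2 ⊕ 10) ⊕ (0 ⊗ -1))) gives -5.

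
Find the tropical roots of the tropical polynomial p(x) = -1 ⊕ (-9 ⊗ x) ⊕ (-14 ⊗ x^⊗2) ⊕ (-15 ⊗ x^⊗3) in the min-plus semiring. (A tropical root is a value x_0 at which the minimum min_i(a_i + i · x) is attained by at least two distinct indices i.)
Roots: {1, 5, 8}

Each tropical root is a break point of the lower envelope of the lines y = a_i + i · x (there are 4 lines, with slopes 0, 1, ..., 3). Only the lines that attain the minimum somewhere contribute to roots; other lines are dominated. Here the surviving (envelope) indices are i = 3, i = 2, i = 1, i = 0.
Intersections between consecutive envelope lines give the roots: for adjacent envelope indices i < j the intersection is x = (a_i − a_j) / (j − i). Reading off the sorted break points: {1, 5, 8}.
Verification: at each break x_0, at least two indices attain the minimum of min_i(a_i + i · x_0).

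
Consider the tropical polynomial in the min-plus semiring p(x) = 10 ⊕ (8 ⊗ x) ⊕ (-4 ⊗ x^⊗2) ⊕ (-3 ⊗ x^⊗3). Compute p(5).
p(5) = 6

A tropical monomial a ⊗ x^⊗i evaluates to a + i · x. Evaluating each term at x = 5:
  Term 0 contributes 10 + 0 · 5 = 10
  Term 1 contributes 8 + 1 · 5 = 13
  Term 2 contributes -4 + 2 · 5 = 6
  Term 3 contributes -3 + 3 · 5 = 12
p(5) = ⊕ of these = min[10, 13, 6, 12] = 6.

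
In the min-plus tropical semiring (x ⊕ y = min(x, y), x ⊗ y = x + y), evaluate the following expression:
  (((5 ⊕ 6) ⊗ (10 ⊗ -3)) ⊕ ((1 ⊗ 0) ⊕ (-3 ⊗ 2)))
(((5 ⊕ 6) ⊗ (10 ⊗ -3)) ⊕ ((1 ⊗ 0) ⊕ (-3 ⊗ 2))) = -1

Expand innermost to outermost. Recall ⊕ takes the minimum of its arguments and ⊗ takes their sum. Working out the expression (((5 ⊕ 6) ⊗ (10 ⊗ -3)) ⊕ ((1 ⊗ 0) ⊕ (-3 ⊗ 2))) gives -1.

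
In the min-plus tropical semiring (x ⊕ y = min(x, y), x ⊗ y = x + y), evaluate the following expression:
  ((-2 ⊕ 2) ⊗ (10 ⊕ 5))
((-2 ⊕ 2) ⊗ (10 ⊕ 5)) = 3

Expand innermost to outermost. Recall ⊕ takes the minimum of its arguments and ⊗ takes their sum. Working out the expression ((-2 ⊕ 2) ⊗ (10 ⊕ 5)) gives 3.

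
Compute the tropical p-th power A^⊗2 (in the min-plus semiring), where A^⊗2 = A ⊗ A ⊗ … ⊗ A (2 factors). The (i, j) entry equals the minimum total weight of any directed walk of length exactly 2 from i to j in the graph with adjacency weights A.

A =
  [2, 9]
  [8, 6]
A^⊗2 =
  [4, 11]
  [10, 12]

Each entry (A^⊗2)_ij equals the minimum over all length-2 walks i = v_0 → v_1 → … → v_2 = j of Σ_t A[v_t][v_{t+1}]. For example, for (i, j) = (0, 1) we minimise over 2 possible intermediate vertex sequences; the minimum is 11, attained along the walk 0 → 0 → 1.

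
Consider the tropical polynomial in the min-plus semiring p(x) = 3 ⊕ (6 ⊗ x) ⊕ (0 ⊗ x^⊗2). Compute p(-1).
p(-1) = -2

A tropical monomial a ⊗ x^⊗i evaluates to a + i · x. Evaluating each term at x = -1:
  Term 0 contributes 3 + 0 · -1 = 3
  Term 1 contributes 6 + 1 · -1 = 5
  Term 2 contributes 0 + 2 · -1 = -2
p(-1) = ⊕ of these = min[3, 5, -2] = -2.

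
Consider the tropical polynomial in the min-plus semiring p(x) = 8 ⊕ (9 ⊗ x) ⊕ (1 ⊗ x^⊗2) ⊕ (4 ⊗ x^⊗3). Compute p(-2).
p(-2) = -3

A tropical monomial a ⊗ x^⊗i evaluates to a + i · x. Evaluating each term at x = -2:
  Term 0 contributes 8 + 0 · -2 = 8
  Term 1 contributes 9 + 1 · -2 = 7
  Term 2 contributes 1 + 2 · -2 = -3
  Term 3 contributes 4 + 3 · -2 = -2
p(-2) = ⊕ of these = min[8, 7, -3, -2] = -3.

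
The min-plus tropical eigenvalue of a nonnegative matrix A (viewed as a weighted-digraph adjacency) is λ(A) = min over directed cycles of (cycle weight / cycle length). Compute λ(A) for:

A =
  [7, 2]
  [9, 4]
λ(A) = 4

Enumerate directed cycles and compute their means (weight / length). Sample:
  cycle 0 → 0: weight = 7, length = 1, mean = 7/1 ≈ 7.000
  cycle 1 → 1: weight = 4, length = 1, mean = 4/1 ≈ 4.000
  cycle 0 → 1 → 0: weight = 11, length = 2, mean = 11/2 ≈ 5.500
  cycle 1 → 0 → 1: weight = 11, length = 2, mean = 11/2 ≈ 5.500
Minimum mean = 4.000, attained e.g. along the cycle 1 → 1 with weight 4 and length 1. So λ(A) = 4/1 = 4.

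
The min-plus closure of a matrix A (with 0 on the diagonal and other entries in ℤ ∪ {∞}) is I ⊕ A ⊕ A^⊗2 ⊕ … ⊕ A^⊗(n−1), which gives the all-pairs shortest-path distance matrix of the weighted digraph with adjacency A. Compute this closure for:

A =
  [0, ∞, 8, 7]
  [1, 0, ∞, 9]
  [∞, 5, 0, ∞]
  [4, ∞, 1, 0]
Closure =
  [0, 13, 8, 7]
  [1, 0, 9, 8]
  [6, 5, 0, 13]
  [4, 6, 1, 0]

This is the Floyd-Warshall all-pairs shortest-path computation. For each intermediate vertex k = 0, 1, …, 3, update dist[i][j] ← min(dist[i][j], dist[i][k] + dist[k][j]). The final matrix gives, for each (i, j), the minimum total weight of any directed path from i to j (possibly empty when i = j).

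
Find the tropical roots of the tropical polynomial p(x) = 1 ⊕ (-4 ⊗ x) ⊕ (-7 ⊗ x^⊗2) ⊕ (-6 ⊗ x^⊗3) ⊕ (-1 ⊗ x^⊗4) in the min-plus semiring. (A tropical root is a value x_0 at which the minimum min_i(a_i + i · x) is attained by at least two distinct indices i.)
Roots: {-5, -1, 3, 5}

Each tropical root is a break point of the lower envelope of the lines y = a_i + i · x (there are 5 lines, with slopes 0, 1, ..., 4). Only the lines that attain the minimum somewhere contribute to roots; other lines are dominated. Here the surviving (envelope) indices are i = 4, i = 3, i = 2, i = 1, i = 0.
Intersections between consecutive envelope lines give the roots: for adjacent envelope indices i < j the intersection is x = (a_i − a_j) / (j − i). Reading off the sorted break points: {-5, -1, 3, 5}.
Verification: at each break x_0, at least two indices attain the minimum of min_i(a_i + i · x_0).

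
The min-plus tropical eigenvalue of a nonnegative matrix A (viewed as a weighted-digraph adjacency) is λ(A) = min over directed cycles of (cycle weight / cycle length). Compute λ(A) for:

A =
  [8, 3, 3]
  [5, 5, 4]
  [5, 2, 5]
λ(A) = 3

Enumerate directed cycles and compute their means (weight / length). Sample:
  cycle 0 → 0: weight = 8, length = 1, mean = 8/1 ≈ 8.000
  cycle 1 → 1: weight = 5, length = 1, mean = 5/1 ≈ 5.000
  cycle 2 → 2: weight = 5, length = 1, mean = 5/1 ≈ 5.000
  cycle 0 → 1 → 0: weight = 8, length = 2, mean = 8/2 ≈ 4.000
  cycle 0 → 2 → 0: weight = 8, length = 2, mean = 8/2 ≈ 4.000
  cycle 1 → 0 → 1: weight = 8, length = 2, mean = 8/2 ≈ 4.000
Minimum mean = 3.000, attained e.g. along the cycle 1 → 2 → 1 with weight 6 and length 2. So λ(A) = 6/2 = 3.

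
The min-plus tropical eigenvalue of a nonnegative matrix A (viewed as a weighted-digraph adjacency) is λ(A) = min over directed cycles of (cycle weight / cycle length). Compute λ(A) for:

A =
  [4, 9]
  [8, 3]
λ(A) = 3

Enumerate directed cycles and compute their means (weight / length). Sample:
  cycle 0 → 0: weight = 4, length = 1, mean = 4/1 ≈ 4.000
  cycle 1 → 1: weight = 3, length = 1, mean = 3/1 ≈ 3.000
  cycle 0 → 1 → 0: weight = 17, length = 2, mean = 17/2 ≈ 8.500
  cycle 1 → 0 → 1: weight = 17, length = 2, mean = 17/2 ≈ 8.500
Minimum mean = 3.000, attained e.g. along the cycle 1 → 1 with weight 3 and length 1. So λ(A) = 3/1 = 3.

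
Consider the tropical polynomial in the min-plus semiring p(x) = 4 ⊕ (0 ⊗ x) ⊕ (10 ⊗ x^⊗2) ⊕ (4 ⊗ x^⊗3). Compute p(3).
p(3) = 3

A tropical monomial a ⊗ x^⊗i evaluates to a + i · x. Evaluating each term at x = 3:
  Term 0 contributes 4 + 0 · 3 = 4
  Term 1 contributes 0 + 1 · 3 = 3
  Term 2 contributes 10 + 2 · 3 = 16
  Term 3 contributes 4 + 3 · 3 = 13
p(3) = ⊕ of these = min[4, 3, 16, 13] = 3.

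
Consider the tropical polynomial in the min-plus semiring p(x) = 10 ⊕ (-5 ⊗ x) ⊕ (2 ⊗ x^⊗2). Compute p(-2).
p(-2) = -7

A tropical monomial a ⊗ x^⊗i evaluates to a + i · x. Evaluating each term at x = -2:
  Term 0 contributes 10 + 0 · -2 = 10
  Term 1 contributes -5 + 1 · -2 = -7
  Term 2 contributes 2 + 2 · -2 = -2
p(-2) = ⊕ of these = min[10, -7, -2] = -7.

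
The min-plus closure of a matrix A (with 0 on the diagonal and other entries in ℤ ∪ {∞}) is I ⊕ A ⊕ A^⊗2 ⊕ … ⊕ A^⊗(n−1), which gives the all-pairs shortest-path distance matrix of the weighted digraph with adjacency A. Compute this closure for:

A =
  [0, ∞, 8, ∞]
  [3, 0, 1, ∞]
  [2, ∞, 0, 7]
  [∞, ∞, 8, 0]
Closure =
  [0, ∞, 8, 15]
  [3, 0, 1, 8]
  [2, ∞, 0, 7]
  [10, ∞, 8, 0]

This is the Floyd-Warshall all-pairs shortest-path computation. For each intermediate vertex k = 0, 1, …, 3, update dist[i][j] ← min(dist[i][j], dist[i][k] + dist[k][j]). The final matrix gives, for each (i, j), the minimum total weight of any directed path from i to j (possibly empty when i = j).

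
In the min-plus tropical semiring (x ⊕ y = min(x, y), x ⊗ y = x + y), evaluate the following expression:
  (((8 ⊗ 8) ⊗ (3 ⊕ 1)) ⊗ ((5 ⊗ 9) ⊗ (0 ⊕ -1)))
(((8 ⊗ 8) ⊗ (3 ⊕ 1)) ⊗ ((5 ⊗ 9) ⊗ (0 ⊕ -1))) = 30

Expand innermost to outermost. Recall ⊕ takes the minimum of its arguments and ⊗ takes their sum. Working out the expression (((8 ⊗ 8) ⊗ (3 ⊕ 1)) ⊗ ((5 ⊗ 9) ⊗ (0 ⊕ -1))) gives 30.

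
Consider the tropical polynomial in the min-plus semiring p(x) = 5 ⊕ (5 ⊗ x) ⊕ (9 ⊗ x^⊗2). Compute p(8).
p(8) = 5

A tropical monomial a ⊗ x^⊗i evaluates to a + i · x. Evaluating each term at x = 8:
  Term 0 contributes 5 + 0 · 8 = 5
  Term 1 contributes 5 + 1 · 8 = 13
  Term 2 contributes 9 + 2 · 8 = 25
p(8) = ⊕ of these = min[5, 13, 25] = 5.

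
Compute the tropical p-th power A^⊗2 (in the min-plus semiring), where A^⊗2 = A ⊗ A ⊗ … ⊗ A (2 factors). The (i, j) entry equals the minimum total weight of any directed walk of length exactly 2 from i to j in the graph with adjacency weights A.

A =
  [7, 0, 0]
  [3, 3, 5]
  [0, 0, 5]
A^⊗2 =
  [0, 0, 5]
  [5, 3, 3]
  [3, 0, 0]

Each entry (A^⊗2)_ij equals the minimum over all length-2 walks i = v_0 → v_1 → … → v_2 = j of Σ_t A[v_t][v_{t+1}]. For example, for (i, j) = (0, 2) we minimise over 3 possible intermediate vertex sequences; the minimum is 5, attained along the walk 0 → 1 → 2.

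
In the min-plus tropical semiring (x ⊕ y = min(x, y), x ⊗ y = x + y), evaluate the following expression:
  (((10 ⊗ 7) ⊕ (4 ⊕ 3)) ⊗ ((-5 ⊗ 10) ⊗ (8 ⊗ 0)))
(((10 ⊗ 7) ⊕ (4 ⊕ 3)) ⊗ ((-5 ⊗ 10) ⊗ (8 ⊗ 0))) = 16

Expand innermost to outermost. Recall ⊕ takes the minimum of its arguments and ⊗ takes their sum. Working out the expression (((10 ⊗ 7) ⊕ (4 ⊕ 3)) ⊗ ((-5 ⊗ 10) ⊗ (8 ⊗ 0))) gives 16.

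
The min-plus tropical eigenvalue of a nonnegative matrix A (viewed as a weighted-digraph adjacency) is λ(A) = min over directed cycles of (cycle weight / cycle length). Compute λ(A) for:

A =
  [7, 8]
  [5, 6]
λ(A) = 6

Enumerate directed cycles and compute their means (weight / length). Sample:
  cycle 0 → 0: weight = 7, length = 1, mean = 7/1 ≈ 7.000
  cycle 1 → 1: weight = 6, length = 1, mean = 6/1 ≈ 6.000
  cycle 0 → 1 → 0: weight = 13, length = 2, mean = 13/2 ≈ 6.500
  cycle 1 → 0 → 1: weight = 13, length = 2, mean = 13/2 ≈ 6.500
Minimum mean = 6.000, attained e.g. along the cycle 1 → 1 with weight 6 and length 1. So λ(A) = 6/1 = 6.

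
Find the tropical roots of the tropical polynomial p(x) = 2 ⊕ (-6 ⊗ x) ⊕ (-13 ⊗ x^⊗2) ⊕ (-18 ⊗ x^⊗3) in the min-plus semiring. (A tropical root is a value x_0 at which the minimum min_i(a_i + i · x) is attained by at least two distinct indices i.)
Roots: {5, 7, 8}

Each tropical root is a break point of the lower envelope of the lines y = a_i + i · x (there are 4 lines, with slopes 0, 1, ..., 3). Only the lines that attain the minimum somewhere contribute to roots; other lines are dominated. Here the surviving (envelope) indices are i = 3, i = 2, i = 1, i = 0.
Intersections between consecutive envelope lines give the roots: for adjacent envelope indices i < j the intersection is x = (a_i − a_j) / (j − i). Reading off the sorted break points: {5, 7, 8}.
Verification: at each break x_0, at least two indices attain the minimum of min_i(a_i + i · x_0).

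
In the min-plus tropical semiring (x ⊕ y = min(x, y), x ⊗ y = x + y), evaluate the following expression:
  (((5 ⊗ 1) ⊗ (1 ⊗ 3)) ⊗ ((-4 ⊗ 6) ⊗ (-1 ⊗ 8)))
(((5 ⊗ 1) ⊗ (1 ⊗ 3)) ⊗ ((-4 ⊗ 6) ⊗ (-1 ⊗ 8))) = 19

Expand innermost to outermost. Recall ⊕ takes the minimum of its arguments and ⊗ takes their sum. Working out the expression (((5 ⊗ 1) ⊗ (1 ⊗ 3)) ⊗ ((-4 ⊗ 6) ⊗ (-1 ⊗ 8))) gives 19.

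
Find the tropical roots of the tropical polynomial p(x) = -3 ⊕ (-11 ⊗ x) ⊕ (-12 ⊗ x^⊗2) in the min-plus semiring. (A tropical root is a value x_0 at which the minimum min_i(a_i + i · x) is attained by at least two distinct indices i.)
Roots: {1, 8}

Each tropical root is a break point of the lower envelope of the lines y = a_i + i · x (there are 3 lines, with slopes 0, 1, ..., 2). Only the lines that attain the minimum somewhere contribute to roots; other lines are dominated. Here the surviving (envelope) indices are i = 2, i = 1, i = 0.
Intersections between consecutive envelope lines give the roots: for adjacent envelope indices i < j the intersection is x = (a_i − a_j) / (j − i). Reading off the sorted break points: {1, 8}.
Verification: at each break x_0, at least two indices attain the minimum of min_i(a_i + i · x_0).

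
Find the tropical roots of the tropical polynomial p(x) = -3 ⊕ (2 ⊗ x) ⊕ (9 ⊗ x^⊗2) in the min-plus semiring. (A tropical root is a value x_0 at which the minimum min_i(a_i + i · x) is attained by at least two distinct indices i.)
Roots: {-7, -5}

Each tropical root is a break point of the lower envelope of the lines y = a_i + i · x (there are 3 lines, with slopes 0, 1, ..., 2). Only the lines that attain the minimum somewhere contribute to roots; other lines are dominated. Here the surviving (envelope) indices are i = 2, i = 1, i = 0.
Intersections between consecutive envelope lines give the roots: for adjacent envelope indices i < j the intersection is x = (a_i − a_j) / (j − i). Reading off the sorted break points: {-7, -5}.
Verification: at each break x_0, at least two indices attain the minimum of min_i(a_i + i · x_0).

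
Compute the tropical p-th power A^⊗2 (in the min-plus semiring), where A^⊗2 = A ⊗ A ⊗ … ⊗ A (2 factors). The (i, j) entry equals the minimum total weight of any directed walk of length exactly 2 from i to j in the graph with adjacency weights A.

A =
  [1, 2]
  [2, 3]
A^⊗2 =
  [2, 3]
  [3, 4]

Each entry (A^⊗2)_ij equals the minimum over all length-2 walks i = v_0 → v_1 → … → v_2 = j of Σ_t A[v_t][v_{t+1}]. For example, for (i, j) = (0, 1) we minimise over 2 possible intermediate vertex sequences; the minimum is 3, attained along the walk 0 → 0 → 1.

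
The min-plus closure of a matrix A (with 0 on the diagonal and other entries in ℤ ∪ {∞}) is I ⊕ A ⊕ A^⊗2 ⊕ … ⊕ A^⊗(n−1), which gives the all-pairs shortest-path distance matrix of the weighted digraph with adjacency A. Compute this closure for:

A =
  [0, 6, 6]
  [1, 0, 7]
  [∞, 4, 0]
Closure =
  [0, 6, 6]
  [1, 0, 7]
  [5, 4, 0]

This is the Floyd-Warshall all-pairs shortest-path computation. For each intermediate vertex k = 0, 1, …, 2, update dist[i][j] ← min(dist[i][j], dist[i][k] + dist[k][j]). The final matrix gives, for each (i, j), the minimum total weight of any directed path from i to j (possibly empty when i = j).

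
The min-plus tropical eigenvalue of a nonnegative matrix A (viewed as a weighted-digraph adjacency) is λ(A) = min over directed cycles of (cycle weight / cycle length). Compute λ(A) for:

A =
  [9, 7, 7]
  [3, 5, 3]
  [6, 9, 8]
λ(A) = 5

Enumerate directed cycles and compute their means (weight / length). Sample:
  cycle 0 → 0: weight = 9, length = 1, mean = 9/1 ≈ 9.000
  cycle 1 → 1: weight = 5, length = 1, mean = 5/1 ≈ 5.000
  cycle 2 → 2: weight = 8, length = 1, mean = 8/1 ≈ 8.000
  cycle 0 → 1 → 0: weight = 10, length = 2, mean = 10/2 ≈ 5.000
  cycle 0 → 2 → 0: weight = 13, length = 2, mean = 13/2 ≈ 6.500
  cycle 1 → 0 → 1: weight = 10, length = 2, mean = 10/2 ≈ 5.000
Minimum mean = 5.000, attained e.g. along the cycle 1 → 1 with weight 5 and length 1. So λ(A) = 5/1 = 5.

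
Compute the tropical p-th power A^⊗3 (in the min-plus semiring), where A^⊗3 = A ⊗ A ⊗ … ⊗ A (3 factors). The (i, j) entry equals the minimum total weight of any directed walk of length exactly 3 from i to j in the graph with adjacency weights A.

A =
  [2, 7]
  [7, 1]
A^⊗3 =
  [6, 9]
  [9, 3]

Each entry (A^⊗3)_ij equals the minimum over all length-3 walks i = v_0 → v_1 → … → v_3 = j of Σ_t A[v_t][v_{t+1}]. For example, for (i, j) = (0, 1) we minimise over 4 possible intermediate vertex sequences; the minimum is 9, attained along the walk 0 → 1 → 1 → 1.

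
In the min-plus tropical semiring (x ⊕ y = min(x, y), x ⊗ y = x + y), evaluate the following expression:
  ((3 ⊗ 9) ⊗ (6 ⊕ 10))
((3 ⊗ 9) ⊗ (6 ⊕ 10)) = 18

Expand innermost to outermost. Recall ⊕ takes the minimum of its arguments and ⊗ takes their sum. Working out the expression ((3 ⊗ 9) ⊗ (6 ⊕ 10)) gives 18.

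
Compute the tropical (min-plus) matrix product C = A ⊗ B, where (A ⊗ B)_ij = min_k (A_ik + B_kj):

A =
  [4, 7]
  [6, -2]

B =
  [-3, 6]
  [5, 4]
A ⊗ B =
  [1, 10]
  [3, 2]

Apply the min-plus product entry-by-entry:
  C[0][0] = min over k of (A[0][0] + B[0][0] = 4 + -3 = 1, A[0][1] + B[1][0] = 7 + 5 = 12) = 1 (attained at k = 0)
  C[0][1] = min over k of (A[0][0] + B[0][1] = 4 + 6 = 10, A[0][1] + B[1][1] = 7 + 4 = 11) = 10 (attained at k = 0)
  C[1][0] = min over k of (A[1][0] + B[0][0] = 6 + -3 = 3, A[1][1] + B[1][0] = -2 + 5 = 3) = 3 (attained at k = 0)
  C[1][1] = min over k of (A[1][0] + B[0][1] = 6 + 6 = 12, A[1][1] + B[1][1] = -2 + 4 = 2) = 2 (attained at k = 1)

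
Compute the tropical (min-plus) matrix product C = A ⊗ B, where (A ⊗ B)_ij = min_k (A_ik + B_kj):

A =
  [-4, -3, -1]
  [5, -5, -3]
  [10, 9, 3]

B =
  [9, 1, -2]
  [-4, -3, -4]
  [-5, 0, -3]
A ⊗ B =
  [-7, -6, -7]
  [-9, -8, -9]
  [-2, 3, 0]

Apply the min-plus product entry-by-entry:
  C[0][0] = min over k of (A[0][0] + B[0][0] = -4 + 9 = 5, A[0][1] + B[1][0] = -3 + -4 = -7, A[0][2] + B[2][0] = -1 + -5 = -6) = -7 (attained at k = 1)
  C[0][1] = min over k of (A[0][0] + B[0][1] = -4 + 1 = -3, A[0][1] + B[1][1] = -3 + -3 = -6, A[0][2] + B[2][1] = -1 + 0 = -1) = -6 (attained at k = 1)
  C[0][2] = min over k of (A[0][0] + B[0][2] = -4 + -2 = -6, A[0][1] + B[1][2] = -3 + -4 = -7, A[0][2] + B[2][2] = -1 + -3 = -4) = -7 (attained at k = 1)
  C[1][0] = min over k of (A[1][0] + B[0][0] = 5 + 9 = 14, A[1][1] + B[1][0] = -5 + -4 = -9, A[1][2] + B[2][0] = -3 + -5 = -8) = -9 (attained at k = 1)
  C[1][1] = min over k of (A[1][0] + B[0][1] = 5 + 1 = 6, A[1][1] + B[1][1] = -5 + -3 = -8, A[1][2] + B[2][1] = -3 + 0 = -3) = -8 (attained at k = 1)
  C[1][2] = min over k of (A[1][0] + B[0][2] = 5 + -2 = 3, A[1][1] + B[1][2] = -5 + -4 = -9, A[1][2] + B[2][2] = -3 + -3 = -6) = -9 (attained at k = 1)
  C[2][0] = min over k of (A[2][0] + B[0][0] = 10 + 9 = 19, A[2][1] + B[1][0] = 9 + -4 = 5, A[2][2] + B[2][0] = 3 + -5 = -2) = -2 (attained at k = 2)
  C[2][1] = min over k of (A[2][0] + B[0][1] = 10 + 1 = 11, A[2][1] + B[1][1] = 9 + -3 = 6, A[2][2] + B[2][1] = 3 + 0 = 3) = 3 (attained at k = 2)
  C[2][2] = min over k of (A[2][0] + B[0][2] = 10 + -2 = 8, A[2][1] + B[1][2] = 9 + -4 = 5, A[2][2] + B[2][2] = 3 + -3 = 0) = 0 (attained at k = 2)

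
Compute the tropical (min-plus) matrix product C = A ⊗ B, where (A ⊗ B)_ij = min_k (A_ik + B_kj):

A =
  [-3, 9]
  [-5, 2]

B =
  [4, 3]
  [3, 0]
A ⊗ B =
  [1, 0]
  [-1, -2]

Apply the min-plus product entry-by-entry:
  C[0][0] = min over k of (A[0][0] + B[0][0] = -3 + 4 = 1, A[0][1] + B[1][0] = 9 + 3 = 12) = 1 (attained at k = 0)
  C[0][1] = min over k of (A[0][0] + B[0][1] = -3 + 3 = 0, A[0][1] + B[1][1] = 9 + 0 = 9) = 0 (attained at k = 0)
  C[1][0] = min over k of (A[1][0] + B[0][0] = -5 + 4 = -1, A[1][1] + B[1][0] = 2 + 3 = 5) = -1 (attained at k = 0)
  C[1][1] = min over k of (A[1][0] + B[0][1] = -5 + 3 = -2, A[1][1] + B[1][1] = 2 + 0 = 2) = -2 (attained at k = 0)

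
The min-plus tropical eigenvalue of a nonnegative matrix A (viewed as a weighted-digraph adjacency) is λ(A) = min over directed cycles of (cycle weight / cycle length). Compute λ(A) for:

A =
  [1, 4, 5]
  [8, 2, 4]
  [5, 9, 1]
λ(A) = 1

Enumerate directed cycles and compute their means (weight / length). Sample:
  cycle 0 → 0: weight = 1, length = 1, mean = 1/1 ≈ 1.000
  cycle 1 → 1: weight = 2, length = 1, mean = 2/1 ≈ 2.000
  cycle 2 → 2: weight = 1, length = 1, mean = 1/1 ≈ 1.000
  cycle 0 → 1 → 0: weight = 12, length = 2, mean = 12/2 ≈ 6.000
  cycle 0 → 2 → 0: weight = 10, length = 2, mean = 10/2 ≈ 5.000
  cycle 1 → 0 → 1: weight = 12, length = 2, mean = 12/2 ≈ 6.000
Minimum mean = 1.000, attained e.g. along the cycle 0 → 0 with weight 1 and length 1. So λ(A) = 1/1 = 1.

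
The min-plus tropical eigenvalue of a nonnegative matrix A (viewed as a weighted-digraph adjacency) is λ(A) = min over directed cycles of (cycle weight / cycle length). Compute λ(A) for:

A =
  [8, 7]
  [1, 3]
λ(A) = 3

Enumerate directed cycles and compute their means (weight / length). Sample:
  cycle 0 → 0: weight = 8, length = 1, mean = 8/1 ≈ 8.000
  cycle 1 → 1: weight = 3, length = 1, mean = 3/1 ≈ 3.000
  cycle 0 → 1 → 0: weight = 8, length = 2, mean = 8/2 ≈ 4.000
  cycle 1 → 0 → 1: weight = 8, length = 2, mean = 8/2 ≈ 4.000
Minimum mean = 3.000, attained e.g. along the cycle 1 → 1 with weight 3 and length 1. So λ(A) = 3/1 = 3.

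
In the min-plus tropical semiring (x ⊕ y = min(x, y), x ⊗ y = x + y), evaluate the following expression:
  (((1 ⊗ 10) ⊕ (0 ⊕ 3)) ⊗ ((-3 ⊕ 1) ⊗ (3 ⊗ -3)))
(((1 ⊗ 10) ⊕ (0 ⊕ 3)) ⊗ ((-3 ⊕ 1) ⊗ (3 ⊗ -3))) = -3

Expand innermost to outermost. Recall ⊕ takes the minimum of its arguments and ⊗ takes their sum. Working out the expression (((1 ⊗ 10) ⊕ (0 ⊕ 3)) ⊗ ((-3 ⊕ 1) ⊗ (3 ⊗ -3))) gives -3.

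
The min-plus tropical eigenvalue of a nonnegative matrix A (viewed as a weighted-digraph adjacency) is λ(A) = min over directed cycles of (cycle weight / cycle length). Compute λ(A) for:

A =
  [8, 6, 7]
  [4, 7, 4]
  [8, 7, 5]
λ(A) = 5

Enumerate directed cycles and compute their means (weight / length). Sample:
  cycle 0 → 0: weight = 8, length = 1, mean = 8/1 ≈ 8.000
  cycle 1 → 1: weight = 7, length = 1, mean = 7/1 ≈ 7.000
  cycle 2 → 2: weight = 5, length = 1, mean = 5/1 ≈ 5.000
  cycle 0 → 1 → 0: weight = 10, length = 2, mean = 10/2 ≈ 5.000
  cycle 0 → 2 → 0: weight = 15, length = 2, mean = 15/2 ≈ 7.500
  cycle 1 → 0 → 1: weight = 10, length = 2, mean = 10/2 ≈ 5.000
Minimum mean = 5.000, attained e.g. along the cycle 2 → 2 with weight 5 and length 1. So λ(A) = 5/1 = 5.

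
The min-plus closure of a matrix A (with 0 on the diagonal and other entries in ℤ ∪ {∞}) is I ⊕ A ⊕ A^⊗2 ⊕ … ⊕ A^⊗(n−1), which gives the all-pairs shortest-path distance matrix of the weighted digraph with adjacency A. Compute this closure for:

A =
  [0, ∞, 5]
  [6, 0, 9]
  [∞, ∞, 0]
Closure =
  [0, ∞, 5]
  [6, 0, 9]
  [∞, ∞, 0]

This is the Floyd-Warshall all-pairs shortest-path computation. For each intermediate vertex k = 0, 1, …, 2, update dist[i][j] ← min(dist[i][j], dist[i][k] + dist[k][j]). The final matrix gives, for each (i, j), the minimum total weight of any directed path from i to j (possibly empty when i = j).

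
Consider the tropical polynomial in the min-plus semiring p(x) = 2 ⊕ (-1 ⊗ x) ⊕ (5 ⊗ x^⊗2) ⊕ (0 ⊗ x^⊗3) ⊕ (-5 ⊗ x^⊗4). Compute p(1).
p(1) = -1

A tropical monomial a ⊗ x^⊗i evaluates to a + i · x. Evaluating each term at x = 1:
  Term 0 contributes 2 + 0 · 1 = 2
  Term 1 contributes -1 + 1 · 1 = 0
  Term 2 contributes 5 + 2 · 1 = 7
  Term 3 contributes 0 + 3 · 1 = 3
  Term 4 contributes -5 + 4 · 1 = -1
p(1) = ⊕ of these = min[2, 0, 7, 3, -1] = -1.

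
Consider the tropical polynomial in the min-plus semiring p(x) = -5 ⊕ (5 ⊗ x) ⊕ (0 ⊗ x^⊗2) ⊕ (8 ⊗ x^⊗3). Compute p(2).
p(2) = -5

A tropical monomial a ⊗ x^⊗i evaluates to a + i · x. Evaluating each term at x = 2:
  Term 0 contributes -5 + 0 · 2 = -5
  Term 1 contributes 5 + 1 · 2 = 7
  Term 2 contributes 0 + 2 · 2 = 4
  Term 3 contributes 8 + 3 · 2 = 14
p(2) = ⊕ of these = min[-5, 7, 4, 14] = -5.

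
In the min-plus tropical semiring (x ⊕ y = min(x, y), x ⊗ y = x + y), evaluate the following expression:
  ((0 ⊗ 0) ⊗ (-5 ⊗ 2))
((0 ⊗ 0) ⊗ (-5 ⊗ 2)) = -3

Expand innermost to outermost. Recall ⊕ takes the minimum of its arguments and ⊗ takes their sum. Working out the expression ((0 ⊗ 0) ⊗ (-5 ⊗ 2)) gives -3.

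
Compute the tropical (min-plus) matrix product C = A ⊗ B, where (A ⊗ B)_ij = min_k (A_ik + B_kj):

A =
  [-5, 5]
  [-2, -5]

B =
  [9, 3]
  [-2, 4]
A ⊗ B =
  [3, -2]
  [-7, -1]

Apply the min-plus product entry-by-entry:
  C[0][0] = min over k of (A[0][0] + B[0][0] = -5 + 9 = 4, A[0][1] + B[1][0] = 5 + -2 = 3) = 3 (attained at k = 1)
  C[0][1] = min over k of (A[0][0] + B[0][1] = -5 + 3 = -2, A[0][1] + B[1][1] = 5 + 4 = 9) = -2 (attained at k = 0)
  C[1][0] = min over k of (A[1][0] + B[0][0] = -2 + 9 = 7, A[1][1] + B[1][0] = -5 + -2 = -7) = -7 (attained at k = 1)
  C[1][1] = min over k of (A[1][0] + B[0][1] = -2 + 3 = 1, A[1][1] + B[1][1] = -5 + 4 = -1) = -1 (attained at k = 1)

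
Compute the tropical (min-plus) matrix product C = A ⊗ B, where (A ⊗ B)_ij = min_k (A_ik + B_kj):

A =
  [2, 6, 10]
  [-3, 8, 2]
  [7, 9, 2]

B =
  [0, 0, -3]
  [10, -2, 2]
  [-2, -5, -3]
A ⊗ B =
  [2, 2, -1]
  [-3, -3, -6]
  [0, -3, -1]

Apply the min-plus product entry-by-entry:
  C[0][0] = min over k of (A[0][0] + B[0][0] = 2 + 0 = 2, A[0][1] + B[1][0] = 6 + 10 = 16, A[0][2] + B[2][0] = 10 + -2 = 8) = 2 (attained at k = 0)
  C[0][1] = min over k of (A[0][0] + B[0][1] = 2 + 0 = 2, A[0][1] + B[1][1] = 6 + -2 = 4, A[0][2] + B[2][1] = 10 + -5 = 5) = 2 (attained at k = 0)
  C[0][2] = min over k of (A[0][0] + B[0][2] = 2 + -3 = -1, A[0][1] + B[1][2] = 6 + 2 = 8, A[0][2] + B[2][2] = 10 + -3 = 7) = -1 (attained at k = 0)
  C[1][0] = min over k of (A[1][0] + B[0][0] = -3 + 0 = -3, A[1][1] + B[1][0] = 8 + 10 = 18, A[1][2] + B[2][0] = 2 + -2 = 0) = -3 (attained at k = 0)
  C[1][1] = min over k of (A[1][0] + B[0][1] = -3 + 0 = -3, A[1][1] + B[1][1] = 8 + -2 = 6, A[1][2] + B[2][1] = 2 + -5 = -3) = -3 (attained at k = 0)
  C[1][2] = min over k of (A[1][0] + B[0][2] = -3 + -3 = -6, A[1][1] + B[1][2] = 8 + 2 = 10, A[1][2] + B[2][2] = 2 + -3 = -1) = -6 (attained at k = 0)
  C[2][0] = min over k of (A[2][0] + B[0][0] = 7 + 0 = 7, A[2][1] + B[1][0] = 9 + 10 = 19, A[2][2] + B[2][0] = 2 + -2 = 0) = 0 (attained at k = 2)
  C[2][1] = min over k of (A[2][0] + B[0][1] = 7 + 0 = 7, A[2][1] + B[1][1] = 9 + -2 = 7, A[2][2] + B[2][1] = 2 + -5 = -3) = -3 (attained at k = 2)
  C[2][2] = min over k of (A[2][0] + B[0][2] = 7 + -3 = 4, A[2][1] + B[1][2] = 9 + 2 = 11, A[2][2] + B[2][2] = 2 + -3 = -1) = -1 (attained at k = 2)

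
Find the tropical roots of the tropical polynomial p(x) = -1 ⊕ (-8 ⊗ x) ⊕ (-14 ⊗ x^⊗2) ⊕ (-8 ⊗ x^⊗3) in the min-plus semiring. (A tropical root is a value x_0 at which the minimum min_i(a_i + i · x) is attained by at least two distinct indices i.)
Roots: {-6, 6, 7}

Each tropical root is a break point of the lower envelope of the lines y = a_i + i · x (there are 4 lines, with slopes 0, 1, ..., 3). Only the lines that attain the minimum somewhere contribute to roots; other lines are dominated. Here the surviving (envelope) indices are i = 3, i = 2, i = 1, i = 0.
Intersections between consecutive envelope lines give the roots: for adjacent envelope indices i < j the intersection is x = (a_i − a_j) / (j − i). Reading off the sorted break points: {-6, 6, 7}.
Verification: at each break x_0, at least two indices attain the minimum of min_i(a_i + i · x_0).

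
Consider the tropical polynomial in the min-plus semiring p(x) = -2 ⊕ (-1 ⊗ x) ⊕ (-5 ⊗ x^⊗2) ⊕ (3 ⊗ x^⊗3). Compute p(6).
p(6) = -2

A tropical monomial a ⊗ x^⊗i evaluates to a + i · x. Evaluating each term at x = 6:
  Term 0 contributes -2 + 0 · 6 = -2
  Term 1 contributes -1 + 1 · 6 = 5
  Term 2 contributes -5 + 2 · 6 = 7
  Term 3 contributes 3 + 3 · 6 = 21
p(6) = ⊕ of these = min[-2, 5, 7, 21] = -2.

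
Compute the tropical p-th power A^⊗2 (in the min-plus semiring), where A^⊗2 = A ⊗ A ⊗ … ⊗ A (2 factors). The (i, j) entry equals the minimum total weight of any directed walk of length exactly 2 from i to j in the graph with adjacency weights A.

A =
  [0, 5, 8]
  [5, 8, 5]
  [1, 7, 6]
A^⊗2 =
  [0, 5, 8]
  [5, 10, 11]
  [1, 6, 9]

Each entry (A^⊗2)_ij equals the minimum over all length-2 walks i = v_0 → v_1 → … → v_2 = j of Σ_t A[v_t][v_{t+1}]. For example, for (i, j) = (0, 2) we minimise over 3 possible intermediate vertex sequences; the minimum is 8, attained along the walk 0 → 0 → 2.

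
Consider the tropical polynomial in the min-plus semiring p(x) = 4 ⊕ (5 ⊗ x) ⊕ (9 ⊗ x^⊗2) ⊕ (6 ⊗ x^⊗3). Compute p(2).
p(2) = 4

A tropical monomial a ⊗ x^⊗i evaluates to a + i · x. Evaluating each term at x = 2:
  Term 0 contributes 4 + 0 · 2 = 4
  Term 1 contributes 5 + 1 · 2 = 7
  Term 2 contributes 9 + 2 · 2 = 13
  Term 3 contributes 6 + 3 · 2 = 12
p(2) = ⊕ of these = min[4, 7, 13, 12] = 4.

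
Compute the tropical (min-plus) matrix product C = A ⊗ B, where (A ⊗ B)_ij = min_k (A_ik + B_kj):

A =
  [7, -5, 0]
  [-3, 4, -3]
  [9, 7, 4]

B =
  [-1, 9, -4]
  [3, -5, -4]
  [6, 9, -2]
A ⊗ B =
  [-2, -10, -9]
  [-4, -1, -7]
  [8, 2, 2]

Apply the min-plus product entry-by-entry:
  C[0][0] = min over k of (A[0][0] + B[0][0] = 7 + -1 = 6, A[0][1] + B[1][0] = -5 + 3 = -2, A[0][2] + B[2][0] = 0 + 6 = 6) = -2 (attained at k = 1)
  C[0][1] = min over k of (A[0][0] + B[0][1] = 7 + 9 = 16, A[0][1] + B[1][1] = -5 + -5 = -10, A[0][2] + B[2][1] = 0 + 9 = 9) = -10 (attained at k = 1)
  C[0][2] = min over k of (A[0][0] + B[0][2] = 7 + -4 = 3, A[0][1] + B[1][2] = -5 + -4 = -9, A[0][2] + B[2][2] = 0 + -2 = -2) = -9 (attained at k = 1)
  C[1][0] = min over k of (A[1][0] + B[0][0] = -3 + -1 = -4, A[1][1] + B[1][0] = 4 + 3 = 7, A[1][2] + B[2][0] = -3 + 6 = 3) = -4 (attained at k = 0)
  C[1][1] = min over k of (A[1][0] + B[0][1] = -3 + 9 = 6, A[1][1] + B[1][1] = 4 + -5 = -1, A[1][2] + B[2][1] = -3 + 9 = 6) = -1 (attained at k = 1)
  C[1][2] = min over k of (A[1][0] + B[0][2] = -3 + -4 = -7, A[1][1] + B[1][2] = 4 + -4 = 0, A[1][2] + B[2][2] = -3 + -2 = -5) = -7 (attained at k = 0)
  C[2][0] = min over k of (A[2][0] + B[0][0] = 9 + -1 = 8, A[2][1] + B[1][0] = 7 + 3 = 10, A[2][2] + B[2][0] = 4 + 6 = 10) = 8 (attained at k = 0)
  C[2][1] = min over k of (A[2][0] + B[0][1] = 9 + 9 = 18, A[2][1] + B[1][1] = 7 + -5 = 2, A[2][2] + B[2][1] = 4 + 9 = 13) = 2 (attained at k = 1)
  C[2][2] = min over k of (A[2][0] + B[0][2] = 9 + -4 = 5, A[2][1] + B[1][2] = 7 + -4 = 3, A[2][2] + B[2][2] = 4 + -2 = 2) = 2 (attained at k = 2)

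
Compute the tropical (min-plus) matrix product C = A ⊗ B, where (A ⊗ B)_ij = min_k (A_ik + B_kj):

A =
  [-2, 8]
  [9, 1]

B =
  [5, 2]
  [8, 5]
A ⊗ B =
  [3, 0]
  [9, 6]

Apply the min-plus product entry-by-entry:
  C[0][0] = min over k of (A[0][0] + B[0][0] = -2 + 5 = 3, A[0][1] + B[1][0] = 8 + 8 = 16) = 3 (attained at k = 0)
  C[0][1] = min over k of (A[0][0] + B[0][1] = -2 + 2 = 0, A[0][1] + B[1][1] = 8 + 5 = 13) = 0 (attained at k = 0)
  C[1][0] = min over k of (A[1][0] + B[0][0] = 9 + 5 = 14, A[1][1] + B[1][0] = 1 + 8 = 9) = 9 (attained at k = 1)
  C[1][1] = min over k of (A[1][0] + B[0][1] = 9 + 2 = 11, A[1][1] + B[1][1] = 1 + 5 = 6) = 6 (attained at k = 1)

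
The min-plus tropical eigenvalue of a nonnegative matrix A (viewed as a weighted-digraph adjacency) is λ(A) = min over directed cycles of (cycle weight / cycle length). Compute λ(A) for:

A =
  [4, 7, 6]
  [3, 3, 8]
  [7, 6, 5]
λ(A) = 3

Enumerate directed cycles and compute their means (weight / length). Sample:
  cycle 0 → 0: weight = 4, length = 1, mean = 4/1 ≈ 4.000
  cycle 1 → 1: weight = 3, length = 1, mean = 3/1 ≈ 3.000
  cycle 2 → 2: weight = 5, length = 1, mean = 5/1 ≈ 5.000
  cycle 0 → 1 → 0: weight = 10, length = 2, mean = 10/2 ≈ 5.000
  cycle 0 → 2 → 0: weight = 13, length = 2, mean = 13/2 ≈ 6.500
  cycle 1 → 0 → 1: weight = 10, length = 2, mean = 10/2 ≈ 5.000
Minimum mean = 3.000, attained e.g. along the cycle 1 → 1 with weight 3 and length 1. So λ(A) = 3/1 = 3.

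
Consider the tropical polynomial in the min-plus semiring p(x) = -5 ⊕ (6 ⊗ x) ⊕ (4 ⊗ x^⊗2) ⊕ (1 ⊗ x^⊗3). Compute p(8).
p(8) = -5

A tropical monomial a ⊗ x^⊗i evaluates to a + i · x. Evaluating each term at x = 8:
  Term 0 contributes -5 + 0 · 8 = -5
  Term 1 contributes 6 + 1 · 8 = 14
  Term 2 contributes 4 + 2 · 8 = 20
  Term 3 contributes 1 + 3 · 8 = 25
p(8) = ⊕ of these = min[-5, 14, 20, 25] = -5.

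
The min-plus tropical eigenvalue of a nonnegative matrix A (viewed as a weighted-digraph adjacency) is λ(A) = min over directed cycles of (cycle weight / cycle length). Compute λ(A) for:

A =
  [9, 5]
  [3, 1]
λ(A) = 1

Enumerate directed cycles and compute their means (weight / length). Sample:
  cycle 0 → 0: weight = 9, length = 1, mean = 9/1 ≈ 9.000
  cycle 1 → 1: weight = 1, length = 1, mean = 1/1 ≈ 1.000
  cycle 0 → 1 → 0: weight = 8, length = 2, mean = 8/2 ≈ 4.000
  cycle 1 → 0 → 1: weight = 8, length = 2, mean = 8/2 ≈ 4.000
Minimum mean = 1.000, attained e.g. along the cycle 1 → 1 with weight 1 and length 1. So λ(A) = 1/1 = 1.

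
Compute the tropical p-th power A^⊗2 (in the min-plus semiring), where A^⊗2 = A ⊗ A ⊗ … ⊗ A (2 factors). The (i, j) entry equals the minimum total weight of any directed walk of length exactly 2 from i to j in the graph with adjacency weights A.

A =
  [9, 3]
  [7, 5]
A^⊗2 =
  [10, 8]
  [12, 10]

Each entry (A^⊗2)_ij equals the minimum over all length-2 walks i = v_0 → v_1 → … → v_2 = j of Σ_t A[v_t][v_{t+1}]. For example, for (i, j) = (0, 1) we minimise over 2 possible intermediate vertex sequences; the minimum is 8, attained along the walk 0 → 1 → 1.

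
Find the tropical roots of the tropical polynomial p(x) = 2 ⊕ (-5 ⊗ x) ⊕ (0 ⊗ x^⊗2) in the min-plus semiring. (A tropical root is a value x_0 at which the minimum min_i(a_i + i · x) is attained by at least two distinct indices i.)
Roots: {-5, 7}

Each tropical root is a break point of the lower envelope of the lines y = a_i + i · x (there are 3 lines, with slopes 0, 1, ..., 2). Only the lines that attain the minimum somewhere contribute to roots; other lines are dominated. Here the surviving (envelope) indices are i = 2, i = 1, i = 0.
Intersections between consecutive envelope lines give the roots: for adjacent envelope indices i < j the intersection is x = (a_i − a_j) / (j − i). Reading off the sorted break points: {-5, 7}.
Verification: at each break x_0, at least two indices attain the minimum of min_i(a_i + i · x_0).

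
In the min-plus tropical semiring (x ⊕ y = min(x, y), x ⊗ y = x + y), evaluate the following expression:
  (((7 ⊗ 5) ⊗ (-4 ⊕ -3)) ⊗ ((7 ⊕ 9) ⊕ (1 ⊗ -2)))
(((7 ⊗ 5) ⊗ (-4 ⊕ -3)) ⊗ ((7 ⊕ 9) ⊕ (1 ⊗ -2))) = 7

Expand innermost to outermost. Recall ⊕ takes the minimum of its arguments and ⊗ takes their sum. Working out the expression (((7 ⊗ 5) ⊗ (-4 ⊕ -3)) ⊗ ((7 ⊕ 9) ⊕ (1 ⊗ -2))) gives 7.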